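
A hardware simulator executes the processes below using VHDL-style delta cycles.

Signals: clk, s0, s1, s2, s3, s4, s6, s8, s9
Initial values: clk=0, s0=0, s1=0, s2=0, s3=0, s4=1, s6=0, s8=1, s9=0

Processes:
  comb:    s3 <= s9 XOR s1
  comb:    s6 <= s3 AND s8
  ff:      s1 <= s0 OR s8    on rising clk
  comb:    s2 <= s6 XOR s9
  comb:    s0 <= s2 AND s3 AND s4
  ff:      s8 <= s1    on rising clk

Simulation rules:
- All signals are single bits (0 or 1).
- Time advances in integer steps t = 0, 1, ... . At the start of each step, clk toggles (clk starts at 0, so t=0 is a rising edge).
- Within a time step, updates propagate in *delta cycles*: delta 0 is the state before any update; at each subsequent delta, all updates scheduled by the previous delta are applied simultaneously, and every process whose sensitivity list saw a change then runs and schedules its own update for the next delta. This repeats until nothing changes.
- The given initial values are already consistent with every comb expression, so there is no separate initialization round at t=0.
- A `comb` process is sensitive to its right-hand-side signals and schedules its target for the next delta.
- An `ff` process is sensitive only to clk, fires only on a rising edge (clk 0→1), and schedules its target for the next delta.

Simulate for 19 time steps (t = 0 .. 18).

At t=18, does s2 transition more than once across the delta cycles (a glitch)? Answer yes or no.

yes

t=0 Δ0: s3=0 s2=0 s0=0 s9=0 clk=0 s6=0 s1=0 s4=1 s8=1
  Δ1: clk:0→1
  Δ2: s1:0→1, s8:1→0
  Δ3: s3:0→1
  (3Δ to stable)
t=1 Δ0: s3=1 s2=0 s0=0 s9=0 clk=1 s6=0 s1=1 s4=1 s8=0
  Δ1: clk:1→0
  (1Δ to stable)
t=2 Δ0: s3=1 s2=0 s0=0 s9=0 clk=0 s6=0 s1=1 s4=1 s8=0
  Δ1: clk:0→1
  Δ2: s1:1→0, s8:0→1
  Δ3: s3:1→0, s6:0→1
  Δ4: s2:0→1, s6:1→0
  Δ5: s2:1→0
  (5Δ to stable)
t=3 Δ0: s3=0 s2=0 s0=0 s9=0 clk=1 s6=0 s1=0 s4=1 s8=1
  Δ1: clk:1→0
  (1Δ to stable)
t=4 Δ0: s3=0 s2=0 s0=0 s9=0 clk=0 s6=0 s1=0 s4=1 s8=1
  Δ1: clk:0→1
  Δ2: s1:0→1, s8:1→0
  Δ3: s3:0→1
  (3Δ to stable)
t=5 Δ0: s3=1 s2=0 s0=0 s9=0 clk=1 s6=0 s1=1 s4=1 s8=0
  Δ1: clk:1→0
  (1Δ to stable)
t=6 Δ0: s3=1 s2=0 s0=0 s9=0 clk=0 s6=0 s1=1 s4=1 s8=0
  Δ1: clk:0→1
  Δ2: s1:1→0, s8:0→1
  Δ3: s3:1→0, s6:0→1
  Δ4: s2:0→1, s6:1→0
  Δ5: s2:1→0
  (5Δ to stable)
t=7 Δ0: s3=0 s2=0 s0=0 s9=0 clk=1 s6=0 s1=0 s4=1 s8=1
  Δ1: clk:1→0
  (1Δ to stable)
t=8 Δ0: s3=0 s2=0 s0=0 s9=0 clk=0 s6=0 s1=0 s4=1 s8=1
  Δ1: clk:0→1
  Δ2: s1:0→1, s8:1→0
  Δ3: s3:0→1
  (3Δ to stable)
t=9 Δ0: s3=1 s2=0 s0=0 s9=0 clk=1 s6=0 s1=1 s4=1 s8=0
  Δ1: clk:1→0
  (1Δ to stable)
t=10 Δ0: s3=1 s2=0 s0=0 s9=0 clk=0 s6=0 s1=1 s4=1 s8=0
  Δ1: clk:0→1
  Δ2: s1:1→0, s8:0→1
  Δ3: s3:1→0, s6:0→1
  Δ4: s2:0→1, s6:1→0
  Δ5: s2:1→0
  (5Δ to stable)
t=11 Δ0: s3=0 s2=0 s0=0 s9=0 clk=1 s6=0 s1=0 s4=1 s8=1
  Δ1: clk:1→0
  (1Δ to stable)
t=12 Δ0: s3=0 s2=0 s0=0 s9=0 clk=0 s6=0 s1=0 s4=1 s8=1
  Δ1: clk:0→1
  Δ2: s1:0→1, s8:1→0
  Δ3: s3:0→1
  (3Δ to stable)
t=13 Δ0: s3=1 s2=0 s0=0 s9=0 clk=1 s6=0 s1=1 s4=1 s8=0
  Δ1: clk:1→0
  (1Δ to stable)
t=14 Δ0: s3=1 s2=0 s0=0 s9=0 clk=0 s6=0 s1=1 s4=1 s8=0
  Δ1: clk:0→1
  Δ2: s1:1→0, s8:0→1
  Δ3: s3:1→0, s6:0→1
  Δ4: s2:0→1, s6:1→0
  Δ5: s2:1→0
  (5Δ to stable)
t=15 Δ0: s3=0 s2=0 s0=0 s9=0 clk=1 s6=0 s1=0 s4=1 s8=1
  Δ1: clk:1→0
  (1Δ to stable)
t=16 Δ0: s3=0 s2=0 s0=0 s9=0 clk=0 s6=0 s1=0 s4=1 s8=1
  Δ1: clk:0→1
  Δ2: s1:0→1, s8:1→0
  Δ3: s3:0→1
  (3Δ to stable)
t=17 Δ0: s3=1 s2=0 s0=0 s9=0 clk=1 s6=0 s1=1 s4=1 s8=0
  Δ1: clk:1→0
  (1Δ to stable)
t=18 Δ0: s3=1 s2=0 s0=0 s9=0 clk=0 s6=0 s1=1 s4=1 s8=0
  Δ1: clk:0→1
  Δ2: s1:1→0, s8:0→1
  Δ3: s3:1→0, s6:0→1
  Δ4: s2:0→1, s6:1→0
  Δ5: s2:1→0
  (5Δ to stable)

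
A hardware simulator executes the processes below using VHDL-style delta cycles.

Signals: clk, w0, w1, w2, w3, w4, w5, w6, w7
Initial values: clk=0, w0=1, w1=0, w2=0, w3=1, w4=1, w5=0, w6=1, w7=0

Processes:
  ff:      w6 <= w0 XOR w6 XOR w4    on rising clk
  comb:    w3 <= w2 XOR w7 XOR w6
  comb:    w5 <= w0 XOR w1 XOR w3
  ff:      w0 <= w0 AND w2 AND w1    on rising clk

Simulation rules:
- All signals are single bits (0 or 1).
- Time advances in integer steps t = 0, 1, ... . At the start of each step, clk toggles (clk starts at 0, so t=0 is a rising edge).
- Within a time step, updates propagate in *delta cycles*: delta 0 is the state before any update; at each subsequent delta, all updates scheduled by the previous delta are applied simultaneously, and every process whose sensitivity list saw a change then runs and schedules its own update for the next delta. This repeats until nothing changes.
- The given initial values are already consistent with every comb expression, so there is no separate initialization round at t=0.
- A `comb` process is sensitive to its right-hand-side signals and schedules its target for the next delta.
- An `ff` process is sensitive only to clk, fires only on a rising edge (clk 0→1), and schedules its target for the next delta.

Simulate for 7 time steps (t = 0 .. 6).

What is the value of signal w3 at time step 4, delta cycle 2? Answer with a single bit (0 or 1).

0

t=0 Δ0: clk=0 w0=1 w1=0 w6=1 w4=1 w7=0 w3=1 w5=0 w2=0
  Δ1: clk:0→1
  Δ2: w0:1→0
  Δ3: w5:0→1
  (3Δ to stable)
t=1 Δ0: clk=1 w0=0 w1=0 w6=1 w4=1 w7=0 w3=1 w5=1 w2=0
  Δ1: clk:1→0
  (1Δ to stable)
t=2 Δ0: clk=0 w0=0 w1=0 w6=1 w4=1 w7=0 w3=1 w5=1 w2=0
  Δ1: clk:0→1
  Δ2: w6:1→0
  Δ3: w3:1→0
  Δ4: w5:1→0
  (4Δ to stable)
t=3 Δ0: clk=1 w0=0 w1=0 w6=0 w4=1 w7=0 w3=0 w5=0 w2=0
  Δ1: clk:1→0
  (1Δ to stable)
t=4 Δ0: clk=0 w0=0 w1=0 w6=0 w4=1 w7=0 w3=0 w5=0 w2=0
  Δ1: clk:0→1
  Δ2: w6:0→1
  Δ3: w3:0→1
  Δ4: w5:0→1
  (4Δ to stable)
t=5 Δ0: clk=1 w0=0 w1=0 w6=1 w4=1 w7=0 w3=1 w5=1 w2=0
  Δ1: clk:1→0
  (1Δ to stable)
t=6 Δ0: clk=0 w0=0 w1=0 w6=1 w4=1 w7=0 w3=1 w5=1 w2=0
  Δ1: clk:0→1
  Δ2: w6:1→0
  Δ3: w3:1→0
  Δ4: w5:1→0
  (4Δ to stable)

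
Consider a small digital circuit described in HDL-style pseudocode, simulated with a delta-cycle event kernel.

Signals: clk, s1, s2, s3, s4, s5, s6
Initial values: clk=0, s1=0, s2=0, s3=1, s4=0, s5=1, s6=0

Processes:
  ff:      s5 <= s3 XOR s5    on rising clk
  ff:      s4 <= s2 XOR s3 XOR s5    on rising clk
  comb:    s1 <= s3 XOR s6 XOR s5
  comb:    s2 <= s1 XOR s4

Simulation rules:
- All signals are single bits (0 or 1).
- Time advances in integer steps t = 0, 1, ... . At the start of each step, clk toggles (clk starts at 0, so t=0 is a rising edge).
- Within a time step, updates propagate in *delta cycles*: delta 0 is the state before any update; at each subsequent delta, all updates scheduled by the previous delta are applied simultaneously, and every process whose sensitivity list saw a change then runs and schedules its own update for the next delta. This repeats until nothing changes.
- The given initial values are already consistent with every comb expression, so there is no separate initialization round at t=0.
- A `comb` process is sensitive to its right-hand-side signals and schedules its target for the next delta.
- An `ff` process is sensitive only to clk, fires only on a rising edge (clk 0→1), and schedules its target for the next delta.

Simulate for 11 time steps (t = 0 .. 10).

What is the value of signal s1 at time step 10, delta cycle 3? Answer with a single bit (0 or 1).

t=0 Δ0: s3=1 s4=0 clk=0 s1=0 s5=1 s6=0 s2=0
  Δ1: clk:0→1
  Δ2: s5:1→0
  Δ3: s1:0→1
  Δ4: s2:0→1
  (4Δ to stable)
t=1 Δ0: s3=1 s4=0 clk=1 s1=1 s5=0 s6=0 s2=1
  Δ1: clk:1→0
  (1Δ to stable)
t=2 Δ0: s3=1 s4=0 clk=0 s1=1 s5=0 s6=0 s2=1
  Δ1: clk:0→1
  Δ2: s5:0→1
  Δ3: s1:1→0
  Δ4: s2:1→0
  (4Δ to stable)
t=3 Δ0: s3=1 s4=0 clk=1 s1=0 s5=1 s6=0 s2=0
  Δ1: clk:1→0
  (1Δ to stable)
t=4 Δ0: s3=1 s4=0 clk=0 s1=0 s5=1 s6=0 s2=0
  Δ1: clk:0→1
  Δ2: s5:1→0
  Δ3: s1:0→1
  Δ4: s2:0→1
  (4Δ to stable)
t=5 Δ0: s3=1 s4=0 clk=1 s1=1 s5=0 s6=0 s2=1
  Δ1: clk:1→0
  (1Δ to stable)
t=6 Δ0: s3=1 s4=0 clk=0 s1=1 s5=0 s6=0 s2=1
  Δ1: clk:0→1
  Δ2: s5:0→1
  Δ3: s1:1→0
  Δ4: s2:1→0
  (4Δ to stable)
t=7 Δ0: s3=1 s4=0 clk=1 s1=0 s5=1 s6=0 s2=0
  Δ1: clk:1→0
  (1Δ to stable)
t=8 Δ0: s3=1 s4=0 clk=0 s1=0 s5=1 s6=0 s2=0
  Δ1: clk:0→1
  Δ2: s5:1→0
  Δ3: s1:0→1
  Δ4: s2:0→1
  (4Δ to stable)
t=9 Δ0: s3=1 s4=0 clk=1 s1=1 s5=0 s6=0 s2=1
  Δ1: clk:1→0
  (1Δ to stable)
t=10 Δ0: s3=1 s4=0 clk=0 s1=1 s5=0 s6=0 s2=1
  Δ1: clk:0→1
  Δ2: s5:0→1
  Δ3: s1:1→0
  Δ4: s2:1→0
  (4Δ to stable)

0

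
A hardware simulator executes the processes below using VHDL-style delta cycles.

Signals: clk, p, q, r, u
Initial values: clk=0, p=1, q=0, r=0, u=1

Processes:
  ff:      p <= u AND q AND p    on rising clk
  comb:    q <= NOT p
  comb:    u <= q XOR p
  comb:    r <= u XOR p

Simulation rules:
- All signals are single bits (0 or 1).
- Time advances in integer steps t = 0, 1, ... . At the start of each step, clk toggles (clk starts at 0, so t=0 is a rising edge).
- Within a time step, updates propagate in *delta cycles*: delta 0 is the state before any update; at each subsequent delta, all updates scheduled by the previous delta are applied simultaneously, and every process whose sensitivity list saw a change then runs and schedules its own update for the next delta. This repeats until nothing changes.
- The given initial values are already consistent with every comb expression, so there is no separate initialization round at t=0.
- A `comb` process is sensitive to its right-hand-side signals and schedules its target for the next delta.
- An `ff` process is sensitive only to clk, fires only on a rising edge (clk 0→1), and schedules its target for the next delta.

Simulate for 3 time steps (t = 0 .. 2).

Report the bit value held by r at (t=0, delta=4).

t0.Δ0 clk=0 p=1 u=1 r=0 q=0
t0.Δ1 clk=1 p=1 u=1 r=0 q=0
t0.Δ2 clk=1 p=0 u=1 r=0 q=0
t0.Δ3 clk=1 p=0 u=0 r=1 q=1
t0.Δ4 clk=1 p=0 u=1 r=0 q=1
t0.Δ5 clk=1 p=0 u=1 r=1 q=1
t1.Δ0 clk=1 p=0 u=1 r=1 q=1
t1.Δ1 clk=0 p=0 u=1 r=1 q=1
t2.Δ0 clk=0 p=0 u=1 r=1 q=1
t2.Δ1 clk=1 p=0 u=1 r=1 q=1

0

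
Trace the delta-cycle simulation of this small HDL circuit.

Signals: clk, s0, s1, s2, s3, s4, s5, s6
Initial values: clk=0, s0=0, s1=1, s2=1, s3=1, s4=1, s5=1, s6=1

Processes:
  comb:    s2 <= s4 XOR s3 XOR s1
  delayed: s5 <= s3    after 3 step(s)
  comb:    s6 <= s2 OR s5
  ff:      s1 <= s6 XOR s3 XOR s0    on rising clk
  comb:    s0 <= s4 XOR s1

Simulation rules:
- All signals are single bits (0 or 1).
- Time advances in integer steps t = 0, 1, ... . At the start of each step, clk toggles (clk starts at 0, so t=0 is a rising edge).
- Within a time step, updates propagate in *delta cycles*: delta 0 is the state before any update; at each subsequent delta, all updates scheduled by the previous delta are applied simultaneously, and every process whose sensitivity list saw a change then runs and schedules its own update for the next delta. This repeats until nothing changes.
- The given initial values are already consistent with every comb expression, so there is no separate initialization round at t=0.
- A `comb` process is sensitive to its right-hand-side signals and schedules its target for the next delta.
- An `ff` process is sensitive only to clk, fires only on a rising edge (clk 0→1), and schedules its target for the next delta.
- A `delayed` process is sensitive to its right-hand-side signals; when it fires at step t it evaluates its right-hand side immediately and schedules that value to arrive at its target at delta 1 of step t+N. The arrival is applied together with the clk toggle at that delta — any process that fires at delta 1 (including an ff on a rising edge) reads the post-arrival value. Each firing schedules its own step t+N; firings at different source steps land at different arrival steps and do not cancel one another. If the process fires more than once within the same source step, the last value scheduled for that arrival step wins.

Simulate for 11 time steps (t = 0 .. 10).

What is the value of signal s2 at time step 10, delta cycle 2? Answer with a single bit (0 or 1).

[bits: s3,s2,s6,s5,clk,s0,s1,s4]
t=0: Δ0=11110011 Δ1=11111011 Δ2=11111001 Δ3=10111101 | 3Δ
t=1: Δ0=10111101 Δ1=10110101 | 1Δ
t=2: Δ0=10110101 Δ1=10111101 Δ2=10111111 Δ3=11111011 | 3Δ
t=3: Δ0=11111011 Δ1=11110011 | 1Δ
t=4: Δ0=11110011 Δ1=11111011 Δ2=11111001 Δ3=10111101 | 3Δ
t=5: Δ0=10111101 Δ1=10110101 | 1Δ
t=6: Δ0=10110101 Δ1=10111101 Δ2=10111111 Δ3=11111011 | 3Δ
t=7: Δ0=11111011 Δ1=11110011 | 1Δ
t=8: Δ0=11110011 Δ1=11111011 Δ2=11111001 Δ3=10111101 | 3Δ
t=9: Δ0=10111101 Δ1=10110101 | 1Δ
t=10: Δ0=10110101 Δ1=10111101 Δ2=10111111 Δ3=11111011 | 3Δ

0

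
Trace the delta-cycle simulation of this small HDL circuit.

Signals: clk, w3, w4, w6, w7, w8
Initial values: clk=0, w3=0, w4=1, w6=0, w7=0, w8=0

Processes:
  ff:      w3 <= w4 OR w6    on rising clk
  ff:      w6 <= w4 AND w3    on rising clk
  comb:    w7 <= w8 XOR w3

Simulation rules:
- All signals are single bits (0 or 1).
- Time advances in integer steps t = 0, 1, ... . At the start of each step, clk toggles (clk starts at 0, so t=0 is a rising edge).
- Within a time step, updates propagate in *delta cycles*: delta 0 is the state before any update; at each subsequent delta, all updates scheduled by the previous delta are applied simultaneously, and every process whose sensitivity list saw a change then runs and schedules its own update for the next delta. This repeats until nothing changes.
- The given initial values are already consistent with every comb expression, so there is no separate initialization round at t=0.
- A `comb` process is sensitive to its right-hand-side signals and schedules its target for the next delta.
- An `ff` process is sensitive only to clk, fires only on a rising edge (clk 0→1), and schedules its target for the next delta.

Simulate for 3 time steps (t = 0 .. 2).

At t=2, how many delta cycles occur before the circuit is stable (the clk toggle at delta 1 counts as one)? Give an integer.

2

t0.Δ0 w8=0 w7=0 w4=1 w3=0 w6=0 clk=0
t0.Δ1 w8=0 w7=0 w4=1 w3=0 w6=0 clk=1
t0.Δ2 w8=0 w7=0 w4=1 w3=1 w6=0 clk=1
t0.Δ3 w8=0 w7=1 w4=1 w3=1 w6=0 clk=1
t1.Δ0 w8=0 w7=1 w4=1 w3=1 w6=0 clk=1
t1.Δ1 w8=0 w7=1 w4=1 w3=1 w6=0 clk=0
t2.Δ0 w8=0 w7=1 w4=1 w3=1 w6=0 clk=0
t2.Δ1 w8=0 w7=1 w4=1 w3=1 w6=0 clk=1
t2.Δ2 w8=0 w7=1 w4=1 w3=1 w6=1 clk=1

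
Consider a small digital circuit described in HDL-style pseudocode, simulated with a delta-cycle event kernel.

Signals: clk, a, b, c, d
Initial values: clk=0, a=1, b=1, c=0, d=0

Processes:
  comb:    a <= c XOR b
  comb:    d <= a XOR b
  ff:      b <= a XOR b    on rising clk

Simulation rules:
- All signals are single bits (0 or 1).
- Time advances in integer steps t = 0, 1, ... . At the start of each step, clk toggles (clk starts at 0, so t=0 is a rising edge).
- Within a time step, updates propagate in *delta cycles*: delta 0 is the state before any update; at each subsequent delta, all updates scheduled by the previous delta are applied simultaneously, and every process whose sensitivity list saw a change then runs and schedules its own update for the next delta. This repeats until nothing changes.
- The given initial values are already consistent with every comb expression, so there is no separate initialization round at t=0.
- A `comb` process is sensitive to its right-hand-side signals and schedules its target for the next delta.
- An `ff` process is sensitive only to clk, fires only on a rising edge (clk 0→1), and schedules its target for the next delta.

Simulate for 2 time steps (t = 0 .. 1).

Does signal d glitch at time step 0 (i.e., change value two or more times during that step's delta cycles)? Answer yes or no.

yes

[bits: d,b,clk,c,a]
t=0: Δ0=01001 Δ1=01101 Δ2=00101 Δ3=10100 Δ4=00100 | 4Δ
t=1: Δ0=00100 Δ1=00000 | 1Δ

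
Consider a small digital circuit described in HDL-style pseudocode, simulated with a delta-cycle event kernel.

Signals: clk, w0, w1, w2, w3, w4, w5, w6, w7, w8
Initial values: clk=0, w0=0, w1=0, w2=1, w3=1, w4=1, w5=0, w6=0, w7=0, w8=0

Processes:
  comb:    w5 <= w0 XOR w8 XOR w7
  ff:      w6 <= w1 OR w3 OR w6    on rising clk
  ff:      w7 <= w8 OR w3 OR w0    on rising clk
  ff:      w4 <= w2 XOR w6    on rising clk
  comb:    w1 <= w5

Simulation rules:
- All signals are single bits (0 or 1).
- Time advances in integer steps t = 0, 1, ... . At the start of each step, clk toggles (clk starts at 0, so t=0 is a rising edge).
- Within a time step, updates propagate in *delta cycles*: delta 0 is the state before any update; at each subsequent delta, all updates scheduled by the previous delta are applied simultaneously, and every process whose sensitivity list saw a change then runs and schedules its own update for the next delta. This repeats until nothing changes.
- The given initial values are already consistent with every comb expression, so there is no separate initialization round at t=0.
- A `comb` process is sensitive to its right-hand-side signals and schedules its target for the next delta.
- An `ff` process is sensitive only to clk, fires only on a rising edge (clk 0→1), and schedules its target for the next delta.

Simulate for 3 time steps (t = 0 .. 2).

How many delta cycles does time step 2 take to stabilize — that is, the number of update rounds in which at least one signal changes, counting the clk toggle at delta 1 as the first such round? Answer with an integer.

t0.Δ0 w0=0 w7=0 clk=0 w8=0 w2=1 w6=0 w5=0 w3=1 w4=1 w1=0
t0.Δ1 w0=0 w7=0 clk=1 w8=0 w2=1 w6=0 w5=0 w3=1 w4=1 w1=0
t0.Δ2 w0=0 w7=1 clk=1 w8=0 w2=1 w6=1 w5=0 w3=1 w4=1 w1=0
t0.Δ3 w0=0 w7=1 clk=1 w8=0 w2=1 w6=1 w5=1 w3=1 w4=1 w1=0
t0.Δ4 w0=0 w7=1 clk=1 w8=0 w2=1 w6=1 w5=1 w3=1 w4=1 w1=1
t1.Δ0 w0=0 w7=1 clk=1 w8=0 w2=1 w6=1 w5=1 w3=1 w4=1 w1=1
t1.Δ1 w0=0 w7=1 clk=0 w8=0 w2=1 w6=1 w5=1 w3=1 w4=1 w1=1
t2.Δ0 w0=0 w7=1 clk=0 w8=0 w2=1 w6=1 w5=1 w3=1 w4=1 w1=1
t2.Δ1 w0=0 w7=1 clk=1 w8=0 w2=1 w6=1 w5=1 w3=1 w4=1 w1=1
t2.Δ2 w0=0 w7=1 clk=1 w8=0 w2=1 w6=1 w5=1 w3=1 w4=0 w1=1

2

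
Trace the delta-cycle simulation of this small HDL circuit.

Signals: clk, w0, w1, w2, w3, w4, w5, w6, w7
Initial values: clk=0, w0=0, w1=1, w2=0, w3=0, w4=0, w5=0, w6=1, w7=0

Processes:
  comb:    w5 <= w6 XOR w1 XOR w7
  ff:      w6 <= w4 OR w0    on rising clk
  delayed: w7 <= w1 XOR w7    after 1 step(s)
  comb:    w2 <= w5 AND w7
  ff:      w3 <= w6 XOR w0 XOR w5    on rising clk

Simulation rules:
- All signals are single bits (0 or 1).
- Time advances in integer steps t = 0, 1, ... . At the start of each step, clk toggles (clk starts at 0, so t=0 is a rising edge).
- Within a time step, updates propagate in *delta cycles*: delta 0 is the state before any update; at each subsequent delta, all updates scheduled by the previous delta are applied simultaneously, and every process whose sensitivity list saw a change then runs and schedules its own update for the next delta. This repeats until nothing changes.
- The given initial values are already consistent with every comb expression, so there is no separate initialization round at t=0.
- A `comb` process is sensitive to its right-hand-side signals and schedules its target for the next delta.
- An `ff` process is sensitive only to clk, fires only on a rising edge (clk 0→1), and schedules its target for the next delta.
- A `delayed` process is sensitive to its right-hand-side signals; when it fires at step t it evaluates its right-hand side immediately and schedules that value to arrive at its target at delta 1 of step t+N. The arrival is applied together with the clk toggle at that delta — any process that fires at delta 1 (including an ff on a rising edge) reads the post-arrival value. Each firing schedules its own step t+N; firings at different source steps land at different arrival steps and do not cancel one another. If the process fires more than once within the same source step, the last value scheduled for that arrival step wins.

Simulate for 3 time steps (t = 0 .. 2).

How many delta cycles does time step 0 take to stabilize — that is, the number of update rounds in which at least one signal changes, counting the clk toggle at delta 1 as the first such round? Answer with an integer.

t0.Δ0 w2=0 w7=0 w4=0 w5=0 w6=1 w1=1 clk=0 w0=0 w3=0
t0.Δ1 w2=0 w7=0 w4=0 w5=0 w6=1 w1=1 clk=1 w0=0 w3=0
t0.Δ2 w2=0 w7=0 w4=0 w5=0 w6=0 w1=1 clk=1 w0=0 w3=1
t0.Δ3 w2=0 w7=0 w4=0 w5=1 w6=0 w1=1 clk=1 w0=0 w3=1
t1.Δ0 w2=0 w7=0 w4=0 w5=1 w6=0 w1=1 clk=1 w0=0 w3=1
t1.Δ1 w2=0 w7=0 w4=0 w5=1 w6=0 w1=1 clk=0 w0=0 w3=1
t2.Δ0 w2=0 w7=0 w4=0 w5=1 w6=0 w1=1 clk=0 w0=0 w3=1
t2.Δ1 w2=0 w7=0 w4=0 w5=1 w6=0 w1=1 clk=1 w0=0 w3=1

3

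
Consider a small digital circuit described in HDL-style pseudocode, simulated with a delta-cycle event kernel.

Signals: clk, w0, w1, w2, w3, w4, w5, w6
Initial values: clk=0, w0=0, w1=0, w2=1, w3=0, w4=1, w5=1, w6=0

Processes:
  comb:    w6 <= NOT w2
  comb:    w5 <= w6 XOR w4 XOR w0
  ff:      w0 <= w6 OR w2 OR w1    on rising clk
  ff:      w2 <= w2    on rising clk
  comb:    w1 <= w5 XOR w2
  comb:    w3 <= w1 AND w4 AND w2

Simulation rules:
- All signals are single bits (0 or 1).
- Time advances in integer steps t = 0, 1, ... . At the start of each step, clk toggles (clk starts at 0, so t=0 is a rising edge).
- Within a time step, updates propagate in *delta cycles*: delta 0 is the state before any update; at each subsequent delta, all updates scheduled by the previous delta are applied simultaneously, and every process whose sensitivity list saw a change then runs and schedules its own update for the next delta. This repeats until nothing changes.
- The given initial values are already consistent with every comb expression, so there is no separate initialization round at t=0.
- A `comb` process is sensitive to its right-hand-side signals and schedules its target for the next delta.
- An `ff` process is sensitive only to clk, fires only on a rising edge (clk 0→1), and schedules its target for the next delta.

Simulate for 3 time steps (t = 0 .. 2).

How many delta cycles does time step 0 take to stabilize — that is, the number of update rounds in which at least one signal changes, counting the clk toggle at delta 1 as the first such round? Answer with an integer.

[bits: w4,clk,w2,w1,w6,w5,w0,w3]
t=0: Δ0=10100100 Δ1=11100100 Δ2=11100110 Δ3=11100010 Δ4=11110010 Δ5=11110011 | 5Δ
t=1: Δ0=11110011 Δ1=10110011 | 1Δ
t=2: Δ0=10110011 Δ1=11110011 | 1Δ

5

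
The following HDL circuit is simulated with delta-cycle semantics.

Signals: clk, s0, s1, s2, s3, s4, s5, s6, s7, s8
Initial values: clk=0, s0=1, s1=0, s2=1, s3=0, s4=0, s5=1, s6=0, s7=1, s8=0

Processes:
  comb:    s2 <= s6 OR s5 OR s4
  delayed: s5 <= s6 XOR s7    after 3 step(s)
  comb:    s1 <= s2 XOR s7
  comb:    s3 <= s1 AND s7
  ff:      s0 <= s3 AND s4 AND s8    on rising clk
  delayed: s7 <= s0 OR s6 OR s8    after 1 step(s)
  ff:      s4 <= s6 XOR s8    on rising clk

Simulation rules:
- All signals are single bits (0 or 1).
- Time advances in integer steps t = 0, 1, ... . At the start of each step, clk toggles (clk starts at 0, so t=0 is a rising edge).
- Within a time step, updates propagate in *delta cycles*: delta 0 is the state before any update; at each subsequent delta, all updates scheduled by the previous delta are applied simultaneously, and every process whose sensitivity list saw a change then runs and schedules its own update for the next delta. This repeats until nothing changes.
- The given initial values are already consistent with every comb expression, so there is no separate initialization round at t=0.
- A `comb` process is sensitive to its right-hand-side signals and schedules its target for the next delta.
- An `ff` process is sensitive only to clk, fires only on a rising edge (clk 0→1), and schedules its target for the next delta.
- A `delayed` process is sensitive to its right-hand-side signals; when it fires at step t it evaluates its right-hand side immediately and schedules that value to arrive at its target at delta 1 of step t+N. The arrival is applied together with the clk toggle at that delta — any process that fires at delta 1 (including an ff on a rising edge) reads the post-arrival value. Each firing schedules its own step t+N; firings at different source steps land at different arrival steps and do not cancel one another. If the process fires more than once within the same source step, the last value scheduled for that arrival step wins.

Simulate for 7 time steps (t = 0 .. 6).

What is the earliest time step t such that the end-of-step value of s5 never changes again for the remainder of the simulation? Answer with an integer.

4

[bits: s8,s0,s4,s3,clk,s7,s6,s5,s2,s1]
t=0: Δ0=0100010110 Δ1=0100110110 Δ2=0000110110 | 2Δ
t=1: Δ0=0000110110 Δ1=0000000110 Δ2=0000000111 | 2Δ
t=2: Δ0=0000000111 Δ1=0000100111 | 1Δ
t=3: Δ0=0000100111 Δ1=0000000111 | 1Δ
t=4: Δ0=0000000111 Δ1=0000100011 Δ2=0000100001 Δ3=0000100000 | 3Δ
t=5: Δ0=0000100000 Δ1=0000000000 | 1Δ
t=6: Δ0=0000000000 Δ1=0000100000 | 1Δ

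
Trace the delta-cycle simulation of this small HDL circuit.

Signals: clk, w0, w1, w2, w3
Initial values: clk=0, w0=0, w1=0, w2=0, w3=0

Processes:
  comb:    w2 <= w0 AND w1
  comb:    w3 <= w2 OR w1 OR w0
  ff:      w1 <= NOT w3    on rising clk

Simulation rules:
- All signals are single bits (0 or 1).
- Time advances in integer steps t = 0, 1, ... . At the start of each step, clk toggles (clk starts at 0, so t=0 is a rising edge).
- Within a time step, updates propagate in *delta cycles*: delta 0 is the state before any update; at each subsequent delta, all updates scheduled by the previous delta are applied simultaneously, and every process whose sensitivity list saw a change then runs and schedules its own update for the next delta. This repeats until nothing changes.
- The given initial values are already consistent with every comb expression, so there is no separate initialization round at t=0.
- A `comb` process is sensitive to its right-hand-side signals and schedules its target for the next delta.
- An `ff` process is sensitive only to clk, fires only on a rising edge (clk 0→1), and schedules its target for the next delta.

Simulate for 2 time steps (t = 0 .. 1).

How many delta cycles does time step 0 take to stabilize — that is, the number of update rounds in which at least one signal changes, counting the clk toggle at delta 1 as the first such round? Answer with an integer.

3

t=0 Δ0: w3=0 w1=0 w2=0 w0=0 clk=0
  Δ1: clk:0→1
  Δ2: w1:0→1
  Δ3: w3:0→1
  (3Δ to stable)
t=1 Δ0: w3=1 w1=1 w2=0 w0=0 clk=1
  Δ1: clk:1→0
  (1Δ to stable)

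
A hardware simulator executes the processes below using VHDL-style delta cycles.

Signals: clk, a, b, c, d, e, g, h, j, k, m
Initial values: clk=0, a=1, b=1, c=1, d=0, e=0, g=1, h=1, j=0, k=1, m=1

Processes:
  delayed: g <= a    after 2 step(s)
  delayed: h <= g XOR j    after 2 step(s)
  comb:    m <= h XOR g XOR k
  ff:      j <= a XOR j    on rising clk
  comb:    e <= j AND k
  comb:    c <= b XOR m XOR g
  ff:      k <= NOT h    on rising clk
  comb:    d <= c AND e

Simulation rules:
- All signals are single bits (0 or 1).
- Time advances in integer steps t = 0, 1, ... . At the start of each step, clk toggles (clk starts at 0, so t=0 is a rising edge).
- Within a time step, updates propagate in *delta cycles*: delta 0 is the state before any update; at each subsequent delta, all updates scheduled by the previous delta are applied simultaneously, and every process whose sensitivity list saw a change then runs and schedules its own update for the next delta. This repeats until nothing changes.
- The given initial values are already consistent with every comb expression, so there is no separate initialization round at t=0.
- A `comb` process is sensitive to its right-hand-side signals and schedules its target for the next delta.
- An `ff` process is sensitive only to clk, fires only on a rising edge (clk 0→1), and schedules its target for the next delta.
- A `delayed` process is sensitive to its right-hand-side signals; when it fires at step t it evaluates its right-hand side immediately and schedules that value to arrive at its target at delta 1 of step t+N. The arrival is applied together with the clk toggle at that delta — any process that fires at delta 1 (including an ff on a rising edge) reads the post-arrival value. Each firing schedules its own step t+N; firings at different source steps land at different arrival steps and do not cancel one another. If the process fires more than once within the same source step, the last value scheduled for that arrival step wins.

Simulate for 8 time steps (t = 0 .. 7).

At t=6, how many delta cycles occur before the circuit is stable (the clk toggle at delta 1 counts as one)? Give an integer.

4

t=0 Δ0: b=1 g=1 k=1 clk=0 e=0 m=1 d=0 h=1 c=1 a=1 j=0
  Δ1: clk:0→1
  Δ2: k:1→0, j:0→1
  Δ3: m:1→0
  Δ4: c:1→0
  (4Δ to stable)
t=1 Δ0: b=1 g=1 k=0 clk=1 e=0 m=0 d=0 h=1 c=0 a=1 j=1
  Δ1: clk:1→0
  (1Δ to stable)
t=2 Δ0: b=1 g=1 k=0 clk=0 e=0 m=0 d=0 h=1 c=0 a=1 j=1
  Δ1: clk:0→1, h:1→0
  Δ2: k:0→1, m:0→1, j:1→0
  Δ3: m:1→0, c:0→1
  Δ4: c:1→0
  (4Δ to stable)
t=3 Δ0: b=1 g=1 k=1 clk=1 e=0 m=0 d=0 h=0 c=0 a=1 j=0
  Δ1: clk:1→0
  (1Δ to stable)
t=4 Δ0: b=1 g=1 k=1 clk=0 e=0 m=0 d=0 h=0 c=0 a=1 j=0
  Δ1: clk:0→1, h:0→1
  Δ2: k:1→0, m:0→1, j:0→1
  Δ3: m:1→0, c:0→1
  Δ4: c:1→0
  (4Δ to stable)
t=5 Δ0: b=1 g=1 k=0 clk=1 e=0 m=0 d=0 h=1 c=0 a=1 j=1
  Δ1: clk:1→0
  (1Δ to stable)
t=6 Δ0: b=1 g=1 k=0 clk=0 e=0 m=0 d=0 h=1 c=0 a=1 j=1
  Δ1: clk:0→1, h:1→0
  Δ2: k:0→1, m:0→1, j:1→0
  Δ3: m:1→0, c:0→1
  Δ4: c:1→0
  (4Δ to stable)
t=7 Δ0: b=1 g=1 k=1 clk=1 e=0 m=0 d=0 h=0 c=0 a=1 j=0
  Δ1: clk:1→0
  (1Δ to stable)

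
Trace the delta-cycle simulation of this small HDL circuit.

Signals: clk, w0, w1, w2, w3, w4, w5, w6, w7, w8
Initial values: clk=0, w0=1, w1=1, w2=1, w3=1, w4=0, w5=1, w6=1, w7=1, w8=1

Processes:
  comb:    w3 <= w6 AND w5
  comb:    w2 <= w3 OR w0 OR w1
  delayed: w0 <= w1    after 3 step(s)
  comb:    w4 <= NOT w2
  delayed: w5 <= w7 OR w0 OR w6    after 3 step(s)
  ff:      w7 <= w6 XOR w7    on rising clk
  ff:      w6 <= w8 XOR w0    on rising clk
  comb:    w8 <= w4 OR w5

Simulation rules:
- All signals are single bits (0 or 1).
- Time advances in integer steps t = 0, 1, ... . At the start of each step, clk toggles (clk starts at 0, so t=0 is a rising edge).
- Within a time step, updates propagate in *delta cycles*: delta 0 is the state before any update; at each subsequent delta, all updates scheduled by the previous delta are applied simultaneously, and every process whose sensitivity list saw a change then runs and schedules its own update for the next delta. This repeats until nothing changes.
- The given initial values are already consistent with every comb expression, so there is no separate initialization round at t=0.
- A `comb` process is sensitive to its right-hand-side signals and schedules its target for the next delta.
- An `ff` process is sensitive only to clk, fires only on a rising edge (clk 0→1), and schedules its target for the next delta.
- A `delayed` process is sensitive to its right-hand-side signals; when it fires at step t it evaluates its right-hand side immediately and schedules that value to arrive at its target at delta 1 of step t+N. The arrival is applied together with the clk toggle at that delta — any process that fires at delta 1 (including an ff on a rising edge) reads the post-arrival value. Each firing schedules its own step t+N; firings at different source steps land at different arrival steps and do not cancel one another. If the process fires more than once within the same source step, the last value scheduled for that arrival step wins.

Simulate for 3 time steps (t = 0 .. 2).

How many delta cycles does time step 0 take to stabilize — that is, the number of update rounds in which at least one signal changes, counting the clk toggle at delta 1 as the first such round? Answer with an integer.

t=0 Δ0: w0=1 w8=1 w1=1 w5=1 w2=1 w6=1 w3=1 w4=0 w7=1 clk=0
  Δ1: clk:0→1
  Δ2: w6:1→0, w7:1→0
  Δ3: w3:1→0
  (3Δ to stable)
t=1 Δ0: w0=1 w8=1 w1=1 w5=1 w2=1 w6=0 w3=0 w4=0 w7=0 clk=1
  Δ1: clk:1→0
  (1Δ to stable)
t=2 Δ0: w0=1 w8=1 w1=1 w5=1 w2=1 w6=0 w3=0 w4=0 w7=0 clk=0
  Δ1: clk:0→1
  (1Δ to stable)

3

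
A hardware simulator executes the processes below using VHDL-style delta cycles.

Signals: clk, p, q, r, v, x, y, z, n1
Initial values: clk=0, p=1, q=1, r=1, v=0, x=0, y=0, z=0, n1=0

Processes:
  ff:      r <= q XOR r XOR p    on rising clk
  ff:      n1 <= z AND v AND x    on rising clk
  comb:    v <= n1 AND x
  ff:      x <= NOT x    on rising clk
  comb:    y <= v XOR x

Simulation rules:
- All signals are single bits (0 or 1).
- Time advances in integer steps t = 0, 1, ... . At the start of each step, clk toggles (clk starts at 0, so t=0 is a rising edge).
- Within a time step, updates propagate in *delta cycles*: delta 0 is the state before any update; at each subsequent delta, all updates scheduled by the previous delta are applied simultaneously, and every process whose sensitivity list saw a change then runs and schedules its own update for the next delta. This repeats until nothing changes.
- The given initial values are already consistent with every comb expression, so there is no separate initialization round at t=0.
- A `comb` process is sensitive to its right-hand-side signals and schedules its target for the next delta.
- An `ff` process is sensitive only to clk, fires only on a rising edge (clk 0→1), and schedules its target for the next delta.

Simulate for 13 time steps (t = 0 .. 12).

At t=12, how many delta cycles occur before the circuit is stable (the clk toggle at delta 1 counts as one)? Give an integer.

t=0 Δ0: z=0 n1=0 v=0 clk=0 y=0 x=0 p=1 r=1 q=1
  Δ1: clk:0→1
  Δ2: x:0→1
  Δ3: y:0→1
  (3Δ to stable)
t=1 Δ0: z=0 n1=0 v=0 clk=1 y=1 x=1 p=1 r=1 q=1
  Δ1: clk:1→0
  (1Δ to stable)
t=2 Δ0: z=0 n1=0 v=0 clk=0 y=1 x=1 p=1 r=1 q=1
  Δ1: clk:0→1
  Δ2: x:1→0
  Δ3: y:1→0
  (3Δ to stable)
t=3 Δ0: z=0 n1=0 v=0 clk=1 y=0 x=0 p=1 r=1 q=1
  Δ1: clk:1→0
  (1Δ to stable)
t=4 Δ0: z=0 n1=0 v=0 clk=0 y=0 x=0 p=1 r=1 q=1
  Δ1: clk:0→1
  Δ2: x:0→1
  Δ3: y:0→1
  (3Δ to stable)
t=5 Δ0: z=0 n1=0 v=0 clk=1 y=1 x=1 p=1 r=1 q=1
  Δ1: clk:1→0
  (1Δ to stable)
t=6 Δ0: z=0 n1=0 v=0 clk=0 y=1 x=1 p=1 r=1 q=1
  Δ1: clk:0→1
  Δ2: x:1→0
  Δ3: y:1→0
  (3Δ to stable)
t=7 Δ0: z=0 n1=0 v=0 clk=1 y=0 x=0 p=1 r=1 q=1
  Δ1: clk:1→0
  (1Δ to stable)
t=8 Δ0: z=0 n1=0 v=0 clk=0 y=0 x=0 p=1 r=1 q=1
  Δ1: clk:0→1
  Δ2: x:0→1
  Δ3: y:0→1
  (3Δ to stable)
t=9 Δ0: z=0 n1=0 v=0 clk=1 y=1 x=1 p=1 r=1 q=1
  Δ1: clk:1→0
  (1Δ to stable)
t=10 Δ0: z=0 n1=0 v=0 clk=0 y=1 x=1 p=1 r=1 q=1
  Δ1: clk:0→1
  Δ2: x:1→0
  Δ3: y:1→0
  (3Δ to stable)
t=11 Δ0: z=0 n1=0 v=0 clk=1 y=0 x=0 p=1 r=1 q=1
  Δ1: clk:1→0
  (1Δ to stable)
t=12 Δ0: z=0 n1=0 v=0 clk=0 y=0 x=0 p=1 r=1 q=1
  Δ1: clk:0→1
  Δ2: x:0→1
  Δ3: y:0→1
  (3Δ to stable)

3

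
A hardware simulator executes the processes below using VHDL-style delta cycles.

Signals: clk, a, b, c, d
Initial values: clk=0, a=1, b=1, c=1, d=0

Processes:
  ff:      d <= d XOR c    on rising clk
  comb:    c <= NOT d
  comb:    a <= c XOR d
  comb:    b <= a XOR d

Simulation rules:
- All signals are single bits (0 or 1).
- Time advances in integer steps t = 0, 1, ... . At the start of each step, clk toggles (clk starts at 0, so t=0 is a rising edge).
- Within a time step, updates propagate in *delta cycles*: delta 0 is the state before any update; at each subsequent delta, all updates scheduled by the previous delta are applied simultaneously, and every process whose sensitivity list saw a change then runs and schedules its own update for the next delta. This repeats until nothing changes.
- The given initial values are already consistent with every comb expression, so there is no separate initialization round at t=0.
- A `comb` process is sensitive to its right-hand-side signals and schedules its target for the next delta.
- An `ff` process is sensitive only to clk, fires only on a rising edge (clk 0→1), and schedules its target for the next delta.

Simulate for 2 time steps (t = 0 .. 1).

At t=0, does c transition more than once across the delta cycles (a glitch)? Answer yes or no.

[bits: clk,c,b,a,d]
t=0: Δ0=01110 Δ1=11110 Δ2=11111 Δ3=10001 Δ4=10111 Δ5=10011 | 5Δ
t=1: Δ0=10011 Δ1=00011 | 1Δ

no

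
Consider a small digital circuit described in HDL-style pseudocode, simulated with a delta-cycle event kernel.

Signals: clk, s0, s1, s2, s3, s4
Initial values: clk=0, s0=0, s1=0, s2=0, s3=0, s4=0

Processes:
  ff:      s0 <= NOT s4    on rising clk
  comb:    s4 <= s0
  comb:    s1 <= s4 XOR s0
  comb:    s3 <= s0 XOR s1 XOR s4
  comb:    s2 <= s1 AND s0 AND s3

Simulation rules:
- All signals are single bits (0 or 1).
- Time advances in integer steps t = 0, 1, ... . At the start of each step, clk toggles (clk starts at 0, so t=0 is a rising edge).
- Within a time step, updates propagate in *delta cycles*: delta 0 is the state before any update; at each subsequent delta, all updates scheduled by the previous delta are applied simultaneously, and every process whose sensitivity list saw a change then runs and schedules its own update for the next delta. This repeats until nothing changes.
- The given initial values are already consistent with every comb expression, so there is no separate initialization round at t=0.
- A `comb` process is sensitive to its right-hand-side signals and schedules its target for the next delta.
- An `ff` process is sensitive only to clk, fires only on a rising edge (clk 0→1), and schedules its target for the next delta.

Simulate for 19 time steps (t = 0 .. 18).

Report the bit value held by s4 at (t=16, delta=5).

t0.Δ0 s2=0 s4=0 s1=0 s3=0 clk=0 s0=0
t0.Δ1 s2=0 s4=0 s1=0 s3=0 clk=1 s0=0
t0.Δ2 s2=0 s4=0 s1=0 s3=0 clk=1 s0=1
t0.Δ3 s2=0 s4=1 s1=1 s3=1 clk=1 s0=1
t0.Δ4 s2=1 s4=1 s1=0 s3=1 clk=1 s0=1
t0.Δ5 s2=0 s4=1 s1=0 s3=0 clk=1 s0=1
t1.Δ0 s2=0 s4=1 s1=0 s3=0 clk=1 s0=1
t1.Δ1 s2=0 s4=1 s1=0 s3=0 clk=0 s0=1
t2.Δ0 s2=0 s4=1 s1=0 s3=0 clk=0 s0=1
t2.Δ1 s2=0 s4=1 s1=0 s3=0 clk=1 s0=1
t2.Δ2 s2=0 s4=1 s1=0 s3=0 clk=1 s0=0
t2.Δ3 s2=0 s4=0 s1=1 s3=1 clk=1 s0=0
t2.Δ4 s2=0 s4=0 s1=0 s3=1 clk=1 s0=0
t2.Δ5 s2=0 s4=0 s1=0 s3=0 clk=1 s0=0
t3.Δ0 s2=0 s4=0 s1=0 s3=0 clk=1 s0=0
t3.Δ1 s2=0 s4=0 s1=0 s3=0 clk=0 s0=0
t4.Δ0 s2=0 s4=0 s1=0 s3=0 clk=0 s0=0
t4.Δ1 s2=0 s4=0 s1=0 s3=0 clk=1 s0=0
t4.Δ2 s2=0 s4=0 s1=0 s3=0 clk=1 s0=1
t4.Δ3 s2=0 s4=1 s1=1 s3=1 clk=1 s0=1
t4.Δ4 s2=1 s4=1 s1=0 s3=1 clk=1 s0=1
t4.Δ5 s2=0 s4=1 s1=0 s3=0 clk=1 s0=1
t5.Δ0 s2=0 s4=1 s1=0 s3=0 clk=1 s0=1
t5.Δ1 s2=0 s4=1 s1=0 s3=0 clk=0 s0=1
t6.Δ0 s2=0 s4=1 s1=0 s3=0 clk=0 s0=1
t6.Δ1 s2=0 s4=1 s1=0 s3=0 clk=1 s0=1
t6.Δ2 s2=0 s4=1 s1=0 s3=0 clk=1 s0=0
t6.Δ3 s2=0 s4=0 s1=1 s3=1 clk=1 s0=0
t6.Δ4 s2=0 s4=0 s1=0 s3=1 clk=1 s0=0
t6.Δ5 s2=0 s4=0 s1=0 s3=0 clk=1 s0=0
t7.Δ0 s2=0 s4=0 s1=0 s3=0 clk=1 s0=0
t7.Δ1 s2=0 s4=0 s1=0 s3=0 clk=0 s0=0
t8.Δ0 s2=0 s4=0 s1=0 s3=0 clk=0 s0=0
t8.Δ1 s2=0 s4=0 s1=0 s3=0 clk=1 s0=0
t8.Δ2 s2=0 s4=0 s1=0 s3=0 clk=1 s0=1
t8.Δ3 s2=0 s4=1 s1=1 s3=1 clk=1 s0=1
t8.Δ4 s2=1 s4=1 s1=0 s3=1 clk=1 s0=1
t8.Δ5 s2=0 s4=1 s1=0 s3=0 clk=1 s0=1
t9.Δ0 s2=0 s4=1 s1=0 s3=0 clk=1 s0=1
t9.Δ1 s2=0 s4=1 s1=0 s3=0 clk=0 s0=1
t10.Δ0 s2=0 s4=1 s1=0 s3=0 clk=0 s0=1
t10.Δ1 s2=0 s4=1 s1=0 s3=0 clk=1 s0=1
t10.Δ2 s2=0 s4=1 s1=0 s3=0 clk=1 s0=0
t10.Δ3 s2=0 s4=0 s1=1 s3=1 clk=1 s0=0
t10.Δ4 s2=0 s4=0 s1=0 s3=1 clk=1 s0=0
t10.Δ5 s2=0 s4=0 s1=0 s3=0 clk=1 s0=0
t11.Δ0 s2=0 s4=0 s1=0 s3=0 clk=1 s0=0
t11.Δ1 s2=0 s4=0 s1=0 s3=0 clk=0 s0=0
t12.Δ0 s2=0 s4=0 s1=0 s3=0 clk=0 s0=0
t12.Δ1 s2=0 s4=0 s1=0 s3=0 clk=1 s0=0
t12.Δ2 s2=0 s4=0 s1=0 s3=0 clk=1 s0=1
t12.Δ3 s2=0 s4=1 s1=1 s3=1 clk=1 s0=1
t12.Δ4 s2=1 s4=1 s1=0 s3=1 clk=1 s0=1
t12.Δ5 s2=0 s4=1 s1=0 s3=0 clk=1 s0=1
t13.Δ0 s2=0 s4=1 s1=0 s3=0 clk=1 s0=1
t13.Δ1 s2=0 s4=1 s1=0 s3=0 clk=0 s0=1
t14.Δ0 s2=0 s4=1 s1=0 s3=0 clk=0 s0=1
t14.Δ1 s2=0 s4=1 s1=0 s3=0 clk=1 s0=1
t14.Δ2 s2=0 s4=1 s1=0 s3=0 clk=1 s0=0
t14.Δ3 s2=0 s4=0 s1=1 s3=1 clk=1 s0=0
t14.Δ4 s2=0 s4=0 s1=0 s3=1 clk=1 s0=0
t14.Δ5 s2=0 s4=0 s1=0 s3=0 clk=1 s0=0
t15.Δ0 s2=0 s4=0 s1=0 s3=0 clk=1 s0=0
t15.Δ1 s2=0 s4=0 s1=0 s3=0 clk=0 s0=0
t16.Δ0 s2=0 s4=0 s1=0 s3=0 clk=0 s0=0
t16.Δ1 s2=0 s4=0 s1=0 s3=0 clk=1 s0=0
t16.Δ2 s2=0 s4=0 s1=0 s3=0 clk=1 s0=1
t16.Δ3 s2=0 s4=1 s1=1 s3=1 clk=1 s0=1
t16.Δ4 s2=1 s4=1 s1=0 s3=1 clk=1 s0=1
t16.Δ5 s2=0 s4=1 s1=0 s3=0 clk=1 s0=1
t17.Δ0 s2=0 s4=1 s1=0 s3=0 clk=1 s0=1
t17.Δ1 s2=0 s4=1 s1=0 s3=0 clk=0 s0=1
t18.Δ0 s2=0 s4=1 s1=0 s3=0 clk=0 s0=1
t18.Δ1 s2=0 s4=1 s1=0 s3=0 clk=1 s0=1
t18.Δ2 s2=0 s4=1 s1=0 s3=0 clk=1 s0=0
t18.Δ3 s2=0 s4=0 s1=1 s3=1 clk=1 s0=0
t18.Δ4 s2=0 s4=0 s1=0 s3=1 clk=1 s0=0
t18.Δ5 s2=0 s4=0 s1=0 s3=0 clk=1 s0=0

1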